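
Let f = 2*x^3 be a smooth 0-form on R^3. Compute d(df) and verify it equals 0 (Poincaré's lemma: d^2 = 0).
d(df) = 0

Step 1: df = sum_i (∂f/∂x_i) dx_i = (6*x^2) dx + (0) dy + (0) dz.
Step 2: Apply d again. Using the 1-form formula, the coefficient of dx ∧ dy in d(df) is ∂^2 f/∂x ∂y - ∂^2 f/∂y ∂x = (0) - (0) = 0 (equality of mixed partials for smooth f).
Similarly for dx ∧ dz and dy ∧ dz — all coefficients vanish. So d(df) = 0.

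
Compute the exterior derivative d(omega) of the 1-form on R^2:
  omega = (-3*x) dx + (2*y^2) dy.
d(omega) = 0

For a 1-form omega = sum_i f_i dx_i, the exterior derivative is
  d(omega) = sum_{i < j} (∂f_j/∂x_i - ∂f_i/∂x_j) dx_i ∧ dx_j.

Assembling: d(omega) = 0.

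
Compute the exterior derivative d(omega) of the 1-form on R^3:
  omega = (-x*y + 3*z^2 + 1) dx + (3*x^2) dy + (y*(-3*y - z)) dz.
d(omega) = (7*x) dx ∧ dy + (-6*z) dx ∧ dz + (-6*y - z) dy ∧ dz

For a 1-form omega = sum_i f_i dx_i, the exterior derivative is
  d(omega) = sum_{i < j} (∂f_j/∂x_i - ∂f_i/∂x_j) dx_i ∧ dx_j.
  coefficient of dx ∧ dy: ∂f_2/∂x - ∂f_1/∂y = ∂(3*x^2)/∂x - ∂(-x*y + 3*z^2 + 1)/∂y = 7*x
  coefficient of dx ∧ dz: ∂f_3/∂x - ∂f_1/∂z = ∂(y*(-3*y - z))/∂x - ∂(-x*y + 3*z^2 + 1)/∂z = -6*z
  coefficient of dy ∧ dz: ∂f_3/∂y - ∂f_2/∂z = ∂(y*(-3*y - z))/∂y - ∂(3*x^2)/∂z = -6*y - z
Assembling: d(omega) = (7*x) dx ∧ dy + (-6*z) dx ∧ dz + (-6*y - z) dy ∧ dz.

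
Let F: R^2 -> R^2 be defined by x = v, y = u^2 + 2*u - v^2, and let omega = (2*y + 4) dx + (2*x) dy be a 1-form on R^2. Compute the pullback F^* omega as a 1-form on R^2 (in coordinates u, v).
F^* omega = (4*v*(u + 1)) du + (2*u^2 + 4*u - 6*v^2 + 4) dv

Using F^*(f dg) = (f ∘ F) d(g ∘ F), substitute each coordinate x_i by F_i(u, v) in f_i, and replace dx_i by d F_i = (∂F_i/∂u) du + (∂F_i/∂v) dv.
  For the x component: f_1(F) = 2*u^2 + 4*u - 2*v^2 + 4; d F_1 = (0) du + (1) dv
  For the y component: f_2(F) = 2*v; d F_2 = (2*u + 2) du + (-2*v) dv
Combining and collecting du, dv coefficients:
  coeff of du: 4*v*(u + 1)
  coeff of dv: 2*u^2 + 4*u - 6*v^2 + 4
F^* omega = (4*v*(u + 1)) du + (2*u^2 + 4*u - 6*v^2 + 4) dv.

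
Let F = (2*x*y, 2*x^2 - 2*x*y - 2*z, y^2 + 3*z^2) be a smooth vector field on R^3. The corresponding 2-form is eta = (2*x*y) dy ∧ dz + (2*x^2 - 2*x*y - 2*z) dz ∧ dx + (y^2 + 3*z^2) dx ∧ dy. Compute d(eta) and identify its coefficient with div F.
d(eta) = (-2*x + 2*y + 6*z) dx ∧ dy ∧ dz; div F = -2*x + 2*y + 6*z

For a 2-form in R^3 of the form above, applying d gives a 3-form with coefficient ∂P/∂x + ∂Q/∂y + ∂R/∂z:
  ∂P/∂x = 2*y
  ∂Q/∂y = -2*x
  ∂R/∂z = 6*z
Sum = -2*x + 2*y + 6*z, which is exactly div F.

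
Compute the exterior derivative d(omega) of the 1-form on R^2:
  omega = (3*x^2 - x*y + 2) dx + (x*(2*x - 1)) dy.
d(omega) = (5*x - 1) dx ∧ dy

For a 1-form omega = sum_i f_i dx_i, the exterior derivative is
  d(omega) = sum_{i < j} (∂f_j/∂x_i - ∂f_i/∂x_j) dx_i ∧ dx_j.
  coefficient of dx ∧ dy: ∂f_2/∂x - ∂f_1/∂y = ∂(x*(2*x - 1))/∂x - ∂(3*x^2 - x*y + 2)/∂y = 5*x - 1
Assembling: d(omega) = (5*x - 1) dx ∧ dy.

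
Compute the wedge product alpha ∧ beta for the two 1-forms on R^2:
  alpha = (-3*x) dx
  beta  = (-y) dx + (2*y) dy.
alpha ∧ beta = (-6*x*y) dx ∧ dy

Distribute the wedge, using dx_i ∧ dx_j = -dx_j ∧ dx_i and dx_i ∧ dx_i = 0. For each pair (i, j) with i < j, the coefficient of dx_i ∧ dx_j in alpha ∧ beta is (alpha_i * beta_j - alpha_j * beta_i). Collecting: alpha ∧ beta = (-6*x*y) dx ∧ dy.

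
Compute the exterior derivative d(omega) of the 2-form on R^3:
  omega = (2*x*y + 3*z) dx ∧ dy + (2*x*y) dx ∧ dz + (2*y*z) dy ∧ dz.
d(omega) = (3 - 2*x) dx ∧ dy ∧ dz

For a 2-form omega = sum_{i<j} g_{ij} dx_i ∧ dx_j, the exterior derivative is
  d(omega) = sum_{i<j} d(g_{ij}) ∧ dx_i ∧ dx_j = sum_{i<j, k} (∂g_{ij}/∂x_k) dx_k ∧ dx_i ∧ dx_j.
Expand each term, using dx_k ∧ dx_i ∧ dx_j = sgn(permutation) dx_{(a)} ∧ dx_{(b)} ∧ dx_{(c)} with (a < b < c) sorted:
  d(2*x*y + 3*z) includes (∂/∂z)(2*x*y + 3*z) dz = (3) dz, which multiplied by dx ∧ dy gives (3) dx ∧ dy ∧ dz
  d(2*x*y) includes (∂/∂y)(2*x*y) dy = (2*x) dy, which multiplied by dx ∧ dz gives (-2*x) dx ∧ dy ∧ dz
Collecting like 3-forms: d(omega) = (3 - 2*x) dx ∧ dy ∧ dz.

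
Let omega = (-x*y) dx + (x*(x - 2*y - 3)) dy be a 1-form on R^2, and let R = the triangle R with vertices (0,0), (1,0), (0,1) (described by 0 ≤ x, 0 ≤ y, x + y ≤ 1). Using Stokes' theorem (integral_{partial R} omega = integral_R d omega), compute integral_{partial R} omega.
integral_(partial R) omega = -4/3

Stokes: integral_partial_R omega = integral_R d omega with d omega = (∂Q/∂x - ∂P/∂y) dx ∧ dy.
  ∂Q/∂x = 2*x - 2*y - 3
  ∂P/∂y = -x
  integrand = ∂Q/∂x - ∂P/∂y = 3*x - 2*y - 3.
Integrating over R: integral_0^1 integral_0^{1-x} (3*x - 2*y - 3) dy dx = -4/3.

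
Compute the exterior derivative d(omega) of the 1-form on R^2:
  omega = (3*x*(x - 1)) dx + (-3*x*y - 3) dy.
d(omega) = (-3*y) dx ∧ dy

For a 1-form omega = sum_i f_i dx_i, the exterior derivative is
  d(omega) = sum_{i < j} (∂f_j/∂x_i - ∂f_i/∂x_j) dx_i ∧ dx_j.
  coefficient of dx ∧ dy: ∂f_2/∂x - ∂f_1/∂y = ∂(-3*x*y - 3)/∂x - ∂(3*x*(x - 1))/∂y = -3*y
Assembling: d(omega) = (-3*y) dx ∧ dy.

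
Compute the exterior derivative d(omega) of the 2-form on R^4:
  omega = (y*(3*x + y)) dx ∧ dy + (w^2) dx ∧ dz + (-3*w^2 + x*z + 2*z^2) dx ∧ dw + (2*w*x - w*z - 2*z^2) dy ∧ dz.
d(omega) = (2*w - x - 4*z) dx ∧ dz ∧ dw + (2*w) dx ∧ dy ∧ dz + (2*x - z) dy ∧ dz ∧ dw

For a 2-form omega = sum_{i<j} g_{ij} dx_i ∧ dx_j, the exterior derivative is
  d(omega) = sum_{i<j} d(g_{ij}) ∧ dx_i ∧ dx_j = sum_{i<j, k} (∂g_{ij}/∂x_k) dx_k ∧ dx_i ∧ dx_j.
Expand each term, using dx_k ∧ dx_i ∧ dx_j = sgn(permutation) dx_{(a)} ∧ dx_{(b)} ∧ dx_{(c)} with (a < b < c) sorted:
  d(w^2) includes (∂/∂w)(w^2) dw = (2*w) dw, which multiplied by dx ∧ dz gives (2*w) dx ∧ dz ∧ dw
  d(-3*w^2 + x*z + 2*z^2) includes (∂/∂z)(-3*w^2 + x*z + 2*z^2) dz = (x + 4*z) dz, which multiplied by dx ∧ dw gives (-x - 4*z) dx ∧ dz ∧ dw
  d(2*w*x - w*z - 2*z^2) includes (∂/∂x)(2*w*x - w*z - 2*z^2) dx = (2*w) dx, which multiplied by dy ∧ dz gives (2*w) dx ∧ dy ∧ dz
  d(2*w*x - w*z - 2*z^2) includes (∂/∂w)(2*w*x - w*z - 2*z^2) dw = (2*x - z) dw, which multiplied by dy ∧ dz gives (2*x - z) dy ∧ dz ∧ dw
Collecting like 3-forms: d(omega) = (2*w - x - 4*z) dx ∧ dz ∧ dw + (2*w) dx ∧ dy ∧ dz + (2*x - z) dy ∧ dz ∧ dw.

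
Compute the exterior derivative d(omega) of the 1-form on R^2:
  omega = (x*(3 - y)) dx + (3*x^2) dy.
d(omega) = (7*x) dx ∧ dy

For a 1-form omega = sum_i f_i dx_i, the exterior derivative is
  d(omega) = sum_{i < j} (∂f_j/∂x_i - ∂f_i/∂x_j) dx_i ∧ dx_j.
  coefficient of dx ∧ dy: ∂f_2/∂x - ∂f_1/∂y = ∂(3*x^2)/∂x - ∂(x*(3 - y))/∂y = 7*x
Assembling: d(omega) = (7*x) dx ∧ dy.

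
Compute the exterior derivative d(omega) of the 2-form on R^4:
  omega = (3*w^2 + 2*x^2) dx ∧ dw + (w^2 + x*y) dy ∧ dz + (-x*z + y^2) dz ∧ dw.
d(omega) = (y) dx ∧ dy ∧ dz + (2*w + 2*y) dy ∧ dz ∧ dw + (-z) dx ∧ dz ∧ dw

For a 2-form omega = sum_{i<j} g_{ij} dx_i ∧ dx_j, the exterior derivative is
  d(omega) = sum_{i<j} d(g_{ij}) ∧ dx_i ∧ dx_j = sum_{i<j, k} (∂g_{ij}/∂x_k) dx_k ∧ dx_i ∧ dx_j.
Expand each term, using dx_k ∧ dx_i ∧ dx_j = sgn(permutation) dx_{(a)} ∧ dx_{(b)} ∧ dx_{(c)} with (a < b < c) sorted:
  d(w^2 + x*y) includes (∂/∂x)(w^2 + x*y) dx = (y) dx, which multiplied by dy ∧ dz gives (y) dx ∧ dy ∧ dz
  d(w^2 + x*y) includes (∂/∂w)(w^2 + x*y) dw = (2*w) dw, which multiplied by dy ∧ dz gives (2*w) dy ∧ dz ∧ dw
  d(-x*z + y^2) includes (∂/∂x)(-x*z + y^2) dx = (-z) dx, which multiplied by dz ∧ dw gives (-z) dx ∧ dz ∧ dw
  d(-x*z + y^2) includes (∂/∂y)(-x*z + y^2) dy = (2*y) dy, which multiplied by dz ∧ dw gives (2*y) dy ∧ dz ∧ dw
Collecting like 3-forms: d(omega) = (y) dx ∧ dy ∧ dz + (2*w + 2*y) dy ∧ dz ∧ dw + (-z) dx ∧ dz ∧ dw.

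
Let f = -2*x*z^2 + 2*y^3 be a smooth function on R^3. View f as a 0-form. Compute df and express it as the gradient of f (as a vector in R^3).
df = (-2*z^2) dx + (6*y^2) dy + (-4*x*z) dz; grad f = (-2*z^2, 6*y^2, -4*x*z)

For a 0-form f, d f = (∂f/∂x) dx + (∂f/∂y) dy + (∂f/∂z) dz. The components of the vector representation are exactly the entries of grad f in Cartesian coordinates:
  ∂f/∂x = -2*z^2
  ∂f/∂y = 6*y^2
  ∂f/∂z = -4*x*z.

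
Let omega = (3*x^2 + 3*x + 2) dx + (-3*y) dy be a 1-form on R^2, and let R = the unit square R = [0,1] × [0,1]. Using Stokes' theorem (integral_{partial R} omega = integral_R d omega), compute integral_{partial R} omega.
integral_(partial R) omega = 0

Stokes: integral_partial_R omega = integral_R d omega with d omega = (∂Q/∂x - ∂P/∂y) dx ∧ dy.
  ∂Q/∂x = 0
  ∂P/∂y = 0
  integrand = ∂Q/∂x - ∂P/∂y = 0.
Integrating over R: integral_0^1 integral_0^1 (0) dx dy = 0.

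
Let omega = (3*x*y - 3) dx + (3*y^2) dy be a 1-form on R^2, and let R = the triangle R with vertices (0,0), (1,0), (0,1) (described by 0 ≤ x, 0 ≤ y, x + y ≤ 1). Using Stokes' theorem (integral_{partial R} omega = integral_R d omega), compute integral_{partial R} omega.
integral_(partial R) omega = -1/2

Stokes: integral_partial_R omega = integral_R d omega with d omega = (∂Q/∂x - ∂P/∂y) dx ∧ dy.
  ∂Q/∂x = 0
  ∂P/∂y = 3*x
  integrand = ∂Q/∂x - ∂P/∂y = -3*x.
Integrating over R: integral_0^1 integral_0^{1-x} (-3*x) dy dx = -1/2.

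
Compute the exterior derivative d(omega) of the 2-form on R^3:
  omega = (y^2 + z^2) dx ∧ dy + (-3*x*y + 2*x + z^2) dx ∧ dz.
d(omega) = (3*x + 2*z) dx ∧ dy ∧ dz

For a 2-form omega = sum_{i<j} g_{ij} dx_i ∧ dx_j, the exterior derivative is
  d(omega) = sum_{i<j} d(g_{ij}) ∧ dx_i ∧ dx_j = sum_{i<j, k} (∂g_{ij}/∂x_k) dx_k ∧ dx_i ∧ dx_j.
Expand each term, using dx_k ∧ dx_i ∧ dx_j = sgn(permutation) dx_{(a)} ∧ dx_{(b)} ∧ dx_{(c)} with (a < b < c) sorted:
  d(y^2 + z^2) includes (∂/∂z)(y^2 + z^2) dz = (2*z) dz, which multiplied by dx ∧ dy gives (2*z) dx ∧ dy ∧ dz
  d(-3*x*y + 2*x + z^2) includes (∂/∂y)(-3*x*y + 2*x + z^2) dy = (-3*x) dy, which multiplied by dx ∧ dz gives (3*x) dx ∧ dy ∧ dz
Collecting like 3-forms: d(omega) = (3*x + 2*z) dx ∧ dy ∧ dz.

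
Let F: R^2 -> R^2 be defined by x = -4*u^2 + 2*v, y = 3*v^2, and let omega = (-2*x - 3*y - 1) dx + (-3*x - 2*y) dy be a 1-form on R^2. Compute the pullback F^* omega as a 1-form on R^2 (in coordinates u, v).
F^* omega = (8*u*(-8*u^2 + 9*v^2 + 4*v + 1)) du + (72*u^2*v + 16*u^2 - 36*v^3 - 54*v^2 - 8*v - 2) dv

Using F^*(f dg) = (f ∘ F) d(g ∘ F), substitute each coordinate x_i by F_i(u, v) in f_i, and replace dx_i by d F_i = (∂F_i/∂u) du + (∂F_i/∂v) dv.
  For the x component: f_1(F) = 8*u^2 - 9*v^2 - 4*v - 1; d F_1 = (-8*u) du + (2) dv
  For the y component: f_2(F) = 12*u^2 - 6*v^2 - 6*v; d F_2 = (0) du + (6*v) dv
Combining and collecting du, dv coefficients:
  coeff of du: 8*u*(-8*u^2 + 9*v^2 + 4*v + 1)
  coeff of dv: 72*u^2*v + 16*u^2 - 36*v^3 - 54*v^2 - 8*v - 2
F^* omega = (8*u*(-8*u^2 + 9*v^2 + 4*v + 1)) du + (72*u^2*v + 16*u^2 - 36*v^3 - 54*v^2 - 8*v - 2) dv.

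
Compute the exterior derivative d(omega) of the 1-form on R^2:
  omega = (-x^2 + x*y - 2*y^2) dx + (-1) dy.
d(omega) = (-x + 4*y) dx ∧ dy

For a 1-form omega = sum_i f_i dx_i, the exterior derivative is
  d(omega) = sum_{i < j} (∂f_j/∂x_i - ∂f_i/∂x_j) dx_i ∧ dx_j.
  coefficient of dx ∧ dy: ∂f_2/∂x - ∂f_1/∂y = ∂(-1)/∂x - ∂(-x^2 + x*y - 2*y^2)/∂y = -x + 4*y
Assembling: d(omega) = (-x + 4*y) dx ∧ dy.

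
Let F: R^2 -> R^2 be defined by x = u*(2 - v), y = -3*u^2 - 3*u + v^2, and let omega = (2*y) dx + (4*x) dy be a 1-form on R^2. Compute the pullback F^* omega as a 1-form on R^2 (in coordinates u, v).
F^* omega = (30*u^2*v - 60*u^2 + 18*u*v - 36*u - 2*v^3 + 4*v^2) du + (2*u*(3*u^2 + 3*u - 5*v^2 + 8*v)) dv

Using F^*(f dg) = (f ∘ F) d(g ∘ F), substitute each coordinate x_i by F_i(u, v) in f_i, and replace dx_i by d F_i = (∂F_i/∂u) du + (∂F_i/∂v) dv.
  For the x component: f_1(F) = -6*u^2 - 6*u + 2*v^2; d F_1 = (2 - v) du + (-u) dv
  For the y component: f_2(F) = 4*u*(2 - v); d F_2 = (-6*u - 3) du + (2*v) dv
Combining and collecting du, dv coefficients:
  coeff of du: 30*u^2*v - 60*u^2 + 18*u*v - 36*u - 2*v^3 + 4*v^2
  coeff of dv: 2*u*(3*u^2 + 3*u - 5*v^2 + 8*v)
F^* omega = (30*u^2*v - 60*u^2 + 18*u*v - 36*u - 2*v^3 + 4*v^2) du + (2*u*(3*u^2 + 3*u - 5*v^2 + 8*v)) dv.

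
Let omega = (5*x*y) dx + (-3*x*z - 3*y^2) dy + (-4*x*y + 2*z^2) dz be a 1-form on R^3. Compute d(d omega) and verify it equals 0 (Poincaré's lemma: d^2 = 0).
d(d omega) = 0

Step 1: d omega = sum_{i<j} (∂f_j/∂x_i - ∂f_i/∂x_j) dx_i ∧ dx_j:
  coeff of dx ∧ dy: -5*x - 3*z
  coeff of dx ∧ dz: -4*y
  coeff of dy ∧ dz: -x
Step 2: Apply d again to each 2-form coefficient. The only possible 3-form in R^3 is dx ∧ dy ∧ dz, with coefficient
  ∂(coeff of dy∧dz)/∂x - ∂(coeff of dx∧dz)/∂y + ∂(coeff of dx∧dy)/∂z
  = ∂/∂x (-x) - ∂/∂y (-4*y) + ∂/∂z (-5*x - 3*z).
Each of these terms simplifies to sums of mixed partials that cancel in pairs. The result is 0 (by equality of mixed partials for smooth functions — Schwarz / Clairaut).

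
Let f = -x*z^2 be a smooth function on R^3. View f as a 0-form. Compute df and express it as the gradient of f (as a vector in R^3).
df = (-z^2) dx + (0) dy + (-2*x*z) dz; grad f = (-z^2, 0, -2*x*z)

For a 0-form f, d f = (∂f/∂x) dx + (∂f/∂y) dy + (∂f/∂z) dz. The components of the vector representation are exactly the entries of grad f in Cartesian coordinates:
  ∂f/∂x = -z^2
  ∂f/∂y = 0
  ∂f/∂z = -2*x*z.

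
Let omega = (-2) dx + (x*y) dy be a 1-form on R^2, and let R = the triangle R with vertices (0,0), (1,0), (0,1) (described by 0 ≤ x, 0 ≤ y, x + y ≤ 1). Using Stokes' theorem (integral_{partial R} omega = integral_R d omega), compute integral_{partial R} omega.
integral_(partial R) omega = 1/6

Stokes: integral_partial_R omega = integral_R d omega with d omega = (∂Q/∂x - ∂P/∂y) dx ∧ dy.
  ∂Q/∂x = y
  ∂P/∂y = 0
  integrand = ∂Q/∂x - ∂P/∂y = y.
Integrating over R: integral_0^1 integral_0^{1-x} (y) dy dx = 1/6.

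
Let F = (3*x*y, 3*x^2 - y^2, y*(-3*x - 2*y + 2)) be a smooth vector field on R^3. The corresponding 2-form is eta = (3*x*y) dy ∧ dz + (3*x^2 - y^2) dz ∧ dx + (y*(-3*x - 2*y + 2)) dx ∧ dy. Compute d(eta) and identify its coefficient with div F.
d(eta) = (y) dx ∧ dy ∧ dz; div F = y

For a 2-form in R^3 of the form above, applying d gives a 3-form with coefficient ∂P/∂x + ∂Q/∂y + ∂R/∂z:
  ∂P/∂x = 3*y
  ∂Q/∂y = -2*y
  ∂R/∂z = 0
Sum = y, which is exactly div F.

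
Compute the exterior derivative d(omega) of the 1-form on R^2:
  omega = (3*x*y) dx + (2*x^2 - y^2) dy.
d(omega) = (x) dx ∧ dy

For a 1-form omega = sum_i f_i dx_i, the exterior derivative is
  d(omega) = sum_{i < j} (∂f_j/∂x_i - ∂f_i/∂x_j) dx_i ∧ dx_j.
  coefficient of dx ∧ dy: ∂f_2/∂x - ∂f_1/∂y = ∂(2*x^2 - y^2)/∂x - ∂(3*x*y)/∂y = x
Assembling: d(omega) = (x) dx ∧ dy.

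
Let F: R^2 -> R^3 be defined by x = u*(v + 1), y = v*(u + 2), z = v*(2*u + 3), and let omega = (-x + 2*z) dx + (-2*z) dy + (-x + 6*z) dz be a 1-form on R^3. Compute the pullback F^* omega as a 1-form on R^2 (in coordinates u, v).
F^* omega = (21*u*v^2 - u + 36*v^2 + 6*v) du + (21*u^2*v - 3*u^2 + 61*u*v - 3*u + 42*v) dv

Using F^*(f dg) = (f ∘ F) d(g ∘ F), substitute each coordinate x_i by F_i(u, v) in f_i, and replace dx_i by d F_i = (∂F_i/∂u) du + (∂F_i/∂v) dv.
  For the x component: f_1(F) = 3*u*v - u + 6*v; d F_1 = (v + 1) du + (u) dv
  For the y component: f_2(F) = 2*v*(-2*u - 3); d F_2 = (v) du + (u + 2) dv
  For the z component: f_3(F) = 11*u*v - u + 18*v; d F_3 = (2*v) du + (2*u + 3) dv
Combining and collecting du, dv coefficients:
  coeff of du: 21*u*v^2 - u + 36*v^2 + 6*v
  coeff of dv: 21*u^2*v - 3*u^2 + 61*u*v - 3*u + 42*v
F^* omega = (21*u*v^2 - u + 36*v^2 + 6*v) du + (21*u^2*v - 3*u^2 + 61*u*v - 3*u + 42*v) dv.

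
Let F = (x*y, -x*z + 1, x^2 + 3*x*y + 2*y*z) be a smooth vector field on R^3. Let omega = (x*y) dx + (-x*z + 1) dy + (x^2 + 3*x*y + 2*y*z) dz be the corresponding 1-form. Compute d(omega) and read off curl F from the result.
d(omega) = (4*x + 2*z) dy ∧ dz + (-2*x - 3*y) dz ∧ dx + (-x - z) dx ∧ dy; curl F = (4*x + 2*z, -2*x - 3*y, -x - z)

d omega = sum_{i<j} (∂f_j/∂x_i - ∂f_i/∂x_j) dx_i ∧ dx_j. Under the identification (dy ∧ dz, dz ∧ dx, dx ∧ dy) ↔ (e_x, e_y, e_z), the coefficients are exactly the components of curl F. Compute:
  ∂R/∂y - ∂Q/∂z = (3*x + 2*z) - (-x) = 4*x + 2*z
  ∂P/∂z - ∂R/∂x = (0) - (2*x + 3*y) = -2*x - 3*y
  ∂Q/∂x - ∂P/∂y = (-z) - (x) = -x - z.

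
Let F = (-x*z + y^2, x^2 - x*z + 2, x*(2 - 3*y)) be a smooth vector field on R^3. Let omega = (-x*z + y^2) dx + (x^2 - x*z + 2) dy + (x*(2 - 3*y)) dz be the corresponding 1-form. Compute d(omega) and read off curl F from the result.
d(omega) = (-2*x) dy ∧ dz + (-x + 3*y - 2) dz ∧ dx + (2*x - 2*y - z) dx ∧ dy; curl F = (-2*x, -x + 3*y - 2, 2*x - 2*y - z)

d omega = sum_{i<j} (∂f_j/∂x_i - ∂f_i/∂x_j) dx_i ∧ dx_j. Under the identification (dy ∧ dz, dz ∧ dx, dx ∧ dy) ↔ (e_x, e_y, e_z), the coefficients are exactly the components of curl F. Compute:
  ∂R/∂y - ∂Q/∂z = (-3*x) - (-x) = -2*x
  ∂P/∂z - ∂R/∂x = (-x) - (2 - 3*y) = -x + 3*y - 2
  ∂Q/∂x - ∂P/∂y = (2*x - z) - (2*y) = 2*x - 2*y - z.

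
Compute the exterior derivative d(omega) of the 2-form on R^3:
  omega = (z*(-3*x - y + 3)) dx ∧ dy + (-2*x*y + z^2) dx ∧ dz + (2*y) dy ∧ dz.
d(omega) = (-x - y + 3) dx ∧ dy ∧ dz

For a 2-form omega = sum_{i<j} g_{ij} dx_i ∧ dx_j, the exterior derivative is
  d(omega) = sum_{i<j} d(g_{ij}) ∧ dx_i ∧ dx_j = sum_{i<j, k} (∂g_{ij}/∂x_k) dx_k ∧ dx_i ∧ dx_j.
Expand each term, using dx_k ∧ dx_i ∧ dx_j = sgn(permutation) dx_{(a)} ∧ dx_{(b)} ∧ dx_{(c)} with (a < b < c) sorted:
  d(z*(-3*x - y + 3)) includes (∂/∂z)(z*(-3*x - y + 3)) dz = (-3*x - y + 3) dz, which multiplied by dx ∧ dy gives (-3*x - y + 3) dx ∧ dy ∧ dz
  d(-2*x*y + z^2) includes (∂/∂y)(-2*x*y + z^2) dy = (-2*x) dy, which multiplied by dx ∧ dz gives (2*x) dx ∧ dy ∧ dz
Collecting like 3-forms: d(omega) = (-x - y + 3) dx ∧ dy ∧ dz.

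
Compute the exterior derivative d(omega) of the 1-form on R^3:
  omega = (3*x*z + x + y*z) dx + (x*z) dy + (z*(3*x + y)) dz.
d(omega) = (-3*x - y + 3*z) dx ∧ dz + (-x + z) dy ∧ dz

For a 1-form omega = sum_i f_i dx_i, the exterior derivative is
  d(omega) = sum_{i < j} (∂f_j/∂x_i - ∂f_i/∂x_j) dx_i ∧ dx_j.
  coefficient of dx ∧ dz: ∂f_3/∂x - ∂f_1/∂z = ∂(z*(3*x + y))/∂x - ∂(3*x*z + x + y*z)/∂z = -3*x - y + 3*z
  coefficient of dy ∧ dz: ∂f_3/∂y - ∂f_2/∂z = ∂(z*(3*x + y))/∂y - ∂(x*z)/∂z = -x + z
Assembling: d(omega) = (-3*x - y + 3*z) dx ∧ dz + (-x + z) dy ∧ dz.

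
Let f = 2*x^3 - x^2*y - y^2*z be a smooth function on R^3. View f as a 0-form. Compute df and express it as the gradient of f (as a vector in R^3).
df = (2*x*(3*x - y)) dx + (-x^2 - 2*y*z) dy + (-y^2) dz; grad f = (2*x*(3*x - y), -x^2 - 2*y*z, -y^2)

For a 0-form f, d f = (∂f/∂x) dx + (∂f/∂y) dy + (∂f/∂z) dz. The components of the vector representation are exactly the entries of grad f in Cartesian coordinates:
  ∂f/∂x = 2*x*(3*x - y)
  ∂f/∂y = -x^2 - 2*y*z
  ∂f/∂z = -y^2.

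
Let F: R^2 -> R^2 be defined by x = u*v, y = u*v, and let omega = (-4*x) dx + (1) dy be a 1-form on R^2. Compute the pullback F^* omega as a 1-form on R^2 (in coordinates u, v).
F^* omega = (v*(-4*u*v + 1)) du + (u*(-4*u*v + 1)) dv

Using F^*(f dg) = (f ∘ F) d(g ∘ F), substitute each coordinate x_i by F_i(u, v) in f_i, and replace dx_i by d F_i = (∂F_i/∂u) du + (∂F_i/∂v) dv.
  For the x component: f_1(F) = -4*u*v; d F_1 = (v) du + (u) dv
  For the y component: f_2(F) = 1; d F_2 = (v) du + (u) dv
Combining and collecting du, dv coefficients:
  coeff of du: v*(-4*u*v + 1)
  coeff of dv: u*(-4*u*v + 1)
F^* omega = (v*(-4*u*v + 1)) du + (u*(-4*u*v + 1)) dv.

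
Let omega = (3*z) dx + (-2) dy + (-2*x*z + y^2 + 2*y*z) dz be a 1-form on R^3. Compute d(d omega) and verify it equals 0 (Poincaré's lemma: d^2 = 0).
d(d omega) = 0

Step 1: d omega = sum_{i<j} (∂f_j/∂x_i - ∂f_i/∂x_j) dx_i ∧ dx_j:
  coeff of dx ∧ dy: 0
  coeff of dx ∧ dz: -2*z - 3
  coeff of dy ∧ dz: 2*y + 2*z
Step 2: Apply d again to each 2-form coefficient. The only possible 3-form in R^3 is dx ∧ dy ∧ dz, with coefficient
  ∂(coeff of dy∧dz)/∂x - ∂(coeff of dx∧dz)/∂y + ∂(coeff of dx∧dy)/∂z
  = ∂/∂x (2*y + 2*z) - ∂/∂y (-2*z - 3) + ∂/∂z (0).
Each of these terms simplifies to sums of mixed partials that cancel in pairs. The result is 0 (by equality of mixed partials for smooth functions — Schwarz / Clairaut).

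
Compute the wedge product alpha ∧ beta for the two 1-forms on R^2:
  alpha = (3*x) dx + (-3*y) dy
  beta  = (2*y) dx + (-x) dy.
alpha ∧ beta = (-3*x^2 + 6*y^2) dx ∧ dy

Distribute the wedge, using dx_i ∧ dx_j = -dx_j ∧ dx_i and dx_i ∧ dx_i = 0. For each pair (i, j) with i < j, the coefficient of dx_i ∧ dx_j in alpha ∧ beta is (alpha_i * beta_j - alpha_j * beta_i). Collecting: alpha ∧ beta = (-3*x^2 + 6*y^2) dx ∧ dy.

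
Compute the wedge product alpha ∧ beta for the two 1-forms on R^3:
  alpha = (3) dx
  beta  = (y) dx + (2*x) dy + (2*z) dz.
alpha ∧ beta = (6*x) dx ∧ dy + (6*z) dx ∧ dz

Distribute the wedge, using dx_i ∧ dx_j = -dx_j ∧ dx_i and dx_i ∧ dx_i = 0. For each pair (i, j) with i < j, the coefficient of dx_i ∧ dx_j in alpha ∧ beta is (alpha_i * beta_j - alpha_j * beta_i). Collecting: alpha ∧ beta = (6*x) dx ∧ dy + (6*z) dx ∧ dz.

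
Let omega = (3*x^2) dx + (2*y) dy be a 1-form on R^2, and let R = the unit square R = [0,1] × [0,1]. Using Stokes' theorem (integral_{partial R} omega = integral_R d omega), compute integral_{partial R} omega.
integral_(partial R) omega = 0

Stokes: integral_partial_R omega = integral_R d omega with d omega = (∂Q/∂x - ∂P/∂y) dx ∧ dy.
  ∂Q/∂x = 0
  ∂P/∂y = 0
  integrand = ∂Q/∂x - ∂P/∂y = 0.
Integrating over R: integral_0^1 integral_0^1 (0) dx dy = 0.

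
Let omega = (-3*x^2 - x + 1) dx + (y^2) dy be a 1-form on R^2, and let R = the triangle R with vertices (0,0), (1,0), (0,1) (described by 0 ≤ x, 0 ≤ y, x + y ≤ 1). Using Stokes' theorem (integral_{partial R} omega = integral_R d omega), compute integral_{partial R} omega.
integral_(partial R) omega = 0

Stokes: integral_partial_R omega = integral_R d omega with d omega = (∂Q/∂x - ∂P/∂y) dx ∧ dy.
  ∂Q/∂x = 0
  ∂P/∂y = 0
  integrand = ∂Q/∂x - ∂P/∂y = 0.
Integrating over R: integral_0^1 integral_0^{1-x} (0) dy dx = 0.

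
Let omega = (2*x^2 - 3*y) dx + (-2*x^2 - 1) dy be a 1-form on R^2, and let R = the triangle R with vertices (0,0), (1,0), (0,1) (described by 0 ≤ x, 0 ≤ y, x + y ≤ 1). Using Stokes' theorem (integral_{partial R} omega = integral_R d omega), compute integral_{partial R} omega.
integral_(partial R) omega = 5/6

Stokes: integral_partial_R omega = integral_R d omega with d omega = (∂Q/∂x - ∂P/∂y) dx ∧ dy.
  ∂Q/∂x = -4*x
  ∂P/∂y = -3
  integrand = ∂Q/∂x - ∂P/∂y = 3 - 4*x.
Integrating over R: integral_0^1 integral_0^{1-x} (3 - 4*x) dy dx = 5/6.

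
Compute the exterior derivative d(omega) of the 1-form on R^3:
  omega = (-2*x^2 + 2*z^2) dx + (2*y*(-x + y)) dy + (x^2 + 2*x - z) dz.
d(omega) = (-2*y) dx ∧ dy + (2*x - 4*z + 2) dx ∧ dz

For a 1-form omega = sum_i f_i dx_i, the exterior derivative is
  d(omega) = sum_{i < j} (∂f_j/∂x_i - ∂f_i/∂x_j) dx_i ∧ dx_j.
  coefficient of dx ∧ dy: ∂f_2/∂x - ∂f_1/∂y = ∂(2*y*(-x + y))/∂x - ∂(-2*x^2 + 2*z^2)/∂y = -2*y
  coefficient of dx ∧ dz: ∂f_3/∂x - ∂f_1/∂z = ∂(x^2 + 2*x - z)/∂x - ∂(-2*x^2 + 2*z^2)/∂z = 2*x - 4*z + 2
Assembling: d(omega) = (-2*y) dx ∧ dy + (2*x - 4*z + 2) dx ∧ dz.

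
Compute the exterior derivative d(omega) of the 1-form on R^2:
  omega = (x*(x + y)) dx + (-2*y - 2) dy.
d(omega) = (-x) dx ∧ dy

For a 1-form omega = sum_i f_i dx_i, the exterior derivative is
  d(omega) = sum_{i < j} (∂f_j/∂x_i - ∂f_i/∂x_j) dx_i ∧ dx_j.
  coefficient of dx ∧ dy: ∂f_2/∂x - ∂f_1/∂y = ∂(-2*y - 2)/∂x - ∂(x*(x + y))/∂y = -x
Assembling: d(omega) = (-x) dx ∧ dy.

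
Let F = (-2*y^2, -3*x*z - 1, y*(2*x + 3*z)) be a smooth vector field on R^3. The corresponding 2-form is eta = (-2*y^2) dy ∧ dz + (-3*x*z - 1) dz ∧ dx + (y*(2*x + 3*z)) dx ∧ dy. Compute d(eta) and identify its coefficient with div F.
d(eta) = (3*y) dx ∧ dy ∧ dz; div F = 3*y

For a 2-form in R^3 of the form above, applying d gives a 3-form with coefficient ∂P/∂x + ∂Q/∂y + ∂R/∂z:
  ∂P/∂x = 0
  ∂Q/∂y = 0
  ∂R/∂z = 3*y
Sum = 3*y, which is exactly div F.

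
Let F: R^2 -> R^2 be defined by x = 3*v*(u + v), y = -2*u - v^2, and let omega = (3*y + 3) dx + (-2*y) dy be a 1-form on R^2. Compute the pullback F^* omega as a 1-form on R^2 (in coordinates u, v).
F^* omega = (-18*u*v - 8*u - 9*v^3 - 4*v^2 + 9*v) du + (-18*u^2 - 9*u*v^2 - 44*u*v + 9*u - 22*v^3 + 18*v) dv

Using F^*(f dg) = (f ∘ F) d(g ∘ F), substitute each coordinate x_i by F_i(u, v) in f_i, and replace dx_i by d F_i = (∂F_i/∂u) du + (∂F_i/∂v) dv.
  For the x component: f_1(F) = -6*u - 3*v^2 + 3; d F_1 = (3*v) du + (3*u + 6*v) dv
  For the y component: f_2(F) = 4*u + 2*v^2; d F_2 = (-2) du + (-2*v) dv
Combining and collecting du, dv coefficients:
  coeff of du: -18*u*v - 8*u - 9*v^3 - 4*v^2 + 9*v
  coeff of dv: -18*u^2 - 9*u*v^2 - 44*u*v + 9*u - 22*v^3 + 18*v
F^* omega = (-18*u*v - 8*u - 9*v^3 - 4*v^2 + 9*v) du + (-18*u^2 - 9*u*v^2 - 44*u*v + 9*u - 22*v^3 + 18*v) dv.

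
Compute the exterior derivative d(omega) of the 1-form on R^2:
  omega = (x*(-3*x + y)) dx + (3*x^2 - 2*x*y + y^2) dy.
d(omega) = (5*x - 2*y) dx ∧ dy

For a 1-form omega = sum_i f_i dx_i, the exterior derivative is
  d(omega) = sum_{i < j} (∂f_j/∂x_i - ∂f_i/∂x_j) dx_i ∧ dx_j.
  coefficient of dx ∧ dy: ∂f_2/∂x - ∂f_1/∂y = ∂(3*x^2 - 2*x*y + y^2)/∂x - ∂(x*(-3*x + y))/∂y = 5*x - 2*y
Assembling: d(omega) = (5*x - 2*y) dx ∧ dy.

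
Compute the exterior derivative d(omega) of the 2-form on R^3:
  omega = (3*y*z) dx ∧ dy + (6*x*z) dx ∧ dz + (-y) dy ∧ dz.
d(omega) = (3*y) dx ∧ dy ∧ dz

For a 2-form omega = sum_{i<j} g_{ij} dx_i ∧ dx_j, the exterior derivative is
  d(omega) = sum_{i<j} d(g_{ij}) ∧ dx_i ∧ dx_j = sum_{i<j, k} (∂g_{ij}/∂x_k) dx_k ∧ dx_i ∧ dx_j.
Expand each term, using dx_k ∧ dx_i ∧ dx_j = sgn(permutation) dx_{(a)} ∧ dx_{(b)} ∧ dx_{(c)} with (a < b < c) sorted:
  d(3*y*z) includes (∂/∂z)(3*y*z) dz = (3*y) dz, which multiplied by dx ∧ dy gives (3*y) dx ∧ dy ∧ dz
Collecting like 3-forms: d(omega) = (3*y) dx ∧ dy ∧ dz.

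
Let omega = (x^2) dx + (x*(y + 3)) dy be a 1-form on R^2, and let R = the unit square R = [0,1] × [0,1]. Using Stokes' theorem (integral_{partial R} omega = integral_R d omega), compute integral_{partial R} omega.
integral_(partial R) omega = 7/2

Stokes: integral_partial_R omega = integral_R d omega with d omega = (∂Q/∂x - ∂P/∂y) dx ∧ dy.
  ∂Q/∂x = y + 3
  ∂P/∂y = 0
  integrand = ∂Q/∂x - ∂P/∂y = y + 3.
Integrating over R: integral_0^1 integral_0^1 (y + 3) dx dy = 7/2.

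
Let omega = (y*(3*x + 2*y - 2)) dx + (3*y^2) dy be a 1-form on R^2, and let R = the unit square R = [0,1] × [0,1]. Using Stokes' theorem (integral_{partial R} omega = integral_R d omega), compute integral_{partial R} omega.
integral_(partial R) omega = -3/2

Stokes: integral_partial_R omega = integral_R d omega with d omega = (∂Q/∂x - ∂P/∂y) dx ∧ dy.
  ∂Q/∂x = 0
  ∂P/∂y = 3*x + 4*y - 2
  integrand = ∂Q/∂x - ∂P/∂y = -3*x - 4*y + 2.
Integrating over R: integral_0^1 integral_0^1 (-3*x - 4*y + 2) dx dy = -3/2.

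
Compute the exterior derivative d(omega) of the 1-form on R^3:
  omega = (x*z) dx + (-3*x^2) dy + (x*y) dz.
d(omega) = (-6*x) dx ∧ dy + (-x + y) dx ∧ dz + (x) dy ∧ dz

For a 1-form omega = sum_i f_i dx_i, the exterior derivative is
  d(omega) = sum_{i < j} (∂f_j/∂x_i - ∂f_i/∂x_j) dx_i ∧ dx_j.
  coefficient of dx ∧ dy: ∂f_2/∂x - ∂f_1/∂y = ∂(-3*x^2)/∂x - ∂(x*z)/∂y = -6*x
  coefficient of dx ∧ dz: ∂f_3/∂x - ∂f_1/∂z = ∂(x*y)/∂x - ∂(x*z)/∂z = -x + y
  coefficient of dy ∧ dz: ∂f_3/∂y - ∂f_2/∂z = ∂(x*y)/∂y - ∂(-3*x^2)/∂z = x
Assembling: d(omega) = (-6*x) dx ∧ dy + (-x + y) dx ∧ dz + (x) dy ∧ dz.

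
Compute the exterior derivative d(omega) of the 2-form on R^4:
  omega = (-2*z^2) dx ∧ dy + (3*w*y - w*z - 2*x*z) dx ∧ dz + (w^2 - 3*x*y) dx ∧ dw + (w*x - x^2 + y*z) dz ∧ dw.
d(omega) = (-3*w - 4*z) dx ∧ dy ∧ dz + (w - 2*x + 3*y - z) dx ∧ dz ∧ dw + (3*x) dx ∧ dy ∧ dw + (z) dy ∧ dz ∧ dw

For a 2-form omega = sum_{i<j} g_{ij} dx_i ∧ dx_j, the exterior derivative is
  d(omega) = sum_{i<j} d(g_{ij}) ∧ dx_i ∧ dx_j = sum_{i<j, k} (∂g_{ij}/∂x_k) dx_k ∧ dx_i ∧ dx_j.
Expand each term, using dx_k ∧ dx_i ∧ dx_j = sgn(permutation) dx_{(a)} ∧ dx_{(b)} ∧ dx_{(c)} with (a < b < c) sorted:
  d(-2*z^2) includes (∂/∂z)(-2*z^2) dz = (-4*z) dz, which multiplied by dx ∧ dy gives (-4*z) dx ∧ dy ∧ dz
  d(3*w*y - w*z - 2*x*z) includes (∂/∂y)(3*w*y - w*z - 2*x*z) dy = (3*w) dy, which multiplied by dx ∧ dz gives (-3*w) dx ∧ dy ∧ dz
  d(3*w*y - w*z - 2*x*z) includes (∂/∂w)(3*w*y - w*z - 2*x*z) dw = (3*y - z) dw, which multiplied by dx ∧ dz gives (3*y - z) dx ∧ dz ∧ dw
  d(w^2 - 3*x*y) includes (∂/∂y)(w^2 - 3*x*y) dy = (-3*x) dy, which multiplied by dx ∧ dw gives (3*x) dx ∧ dy ∧ dw
  d(w*x - x^2 + y*z) includes (∂/∂x)(w*x - x^2 + y*z) dx = (w - 2*x) dx, which multiplied by dz ∧ dw gives (w - 2*x) dx ∧ dz ∧ dw
  d(w*x - x^2 + y*z) includes (∂/∂y)(w*x - x^2 + y*z) dy = (z) dy, which multiplied by dz ∧ dw gives (z) dy ∧ dz ∧ dw
Collecting like 3-forms: d(omega) = (-3*w - 4*z) dx ∧ dy ∧ dz + (w - 2*x + 3*y - z) dx ∧ dz ∧ dw + (3*x) dx ∧ dy ∧ dw + (z) dy ∧ dz ∧ dw.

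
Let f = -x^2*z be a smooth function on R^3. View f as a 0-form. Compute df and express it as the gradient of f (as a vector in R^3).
df = (-2*x*z) dx + (0) dy + (-x^2) dz; grad f = (-2*x*z, 0, -x^2)

For a 0-form f, d f = (∂f/∂x) dx + (∂f/∂y) dy + (∂f/∂z) dz. The components of the vector representation are exactly the entries of grad f in Cartesian coordinates:
  ∂f/∂x = -2*x*z
  ∂f/∂y = 0
  ∂f/∂z = -x^2.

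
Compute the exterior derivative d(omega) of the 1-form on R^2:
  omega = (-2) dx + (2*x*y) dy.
d(omega) = (2*y) dx ∧ dy

For a 1-form omega = sum_i f_i dx_i, the exterior derivative is
  d(omega) = sum_{i < j} (∂f_j/∂x_i - ∂f_i/∂x_j) dx_i ∧ dx_j.
  coefficient of dx ∧ dy: ∂f_2/∂x - ∂f_1/∂y = ∂(2*x*y)/∂x - ∂(-2)/∂y = 2*y
Assembling: d(omega) = (2*y) dx ∧ dy.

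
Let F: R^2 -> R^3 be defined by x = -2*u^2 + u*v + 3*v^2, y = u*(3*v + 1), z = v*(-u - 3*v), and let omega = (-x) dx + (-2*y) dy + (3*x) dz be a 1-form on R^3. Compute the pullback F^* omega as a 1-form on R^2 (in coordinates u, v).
F^* omega = (-8*u^3 + 12*u^2*v - 10*u*v^2 - 12*u*v - 2*u - 12*v^3) du + (8*u^3 + 26*u^2*v - 6*u^2 - 36*u*v^2 - 72*v^3) dv

Using F^*(f dg) = (f ∘ F) d(g ∘ F), substitute each coordinate x_i by F_i(u, v) in f_i, and replace dx_i by d F_i = (∂F_i/∂u) du + (∂F_i/∂v) dv.
  For the x component: f_1(F) = 2*u^2 - u*v - 3*v^2; d F_1 = (-4*u + v) du + (u + 6*v) dv
  For the y component: f_2(F) = 2*u*(-3*v - 1); d F_2 = (3*v + 1) du + (3*u) dv
  For the z component: f_3(F) = -6*u^2 + 3*u*v + 9*v^2; d F_3 = (-v) du + (-u - 6*v) dv
Combining and collecting du, dv coefficients:
  coeff of du: -8*u^3 + 12*u^2*v - 10*u*v^2 - 12*u*v - 2*u - 12*v^3
  coeff of dv: 8*u^3 + 26*u^2*v - 6*u^2 - 36*u*v^2 - 72*v^3
F^* omega = (-8*u^3 + 12*u^2*v - 10*u*v^2 - 12*u*v - 2*u - 12*v^3) du + (8*u^3 + 26*u^2*v - 6*u^2 - 36*u*v^2 - 72*v^3) dv.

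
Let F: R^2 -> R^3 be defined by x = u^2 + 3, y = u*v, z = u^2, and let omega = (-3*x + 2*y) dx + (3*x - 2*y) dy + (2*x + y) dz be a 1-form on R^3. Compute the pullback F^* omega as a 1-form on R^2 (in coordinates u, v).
F^* omega = (-2*u^3 + 9*u^2*v - 2*u*v^2 - 6*u + 9*v) du + (u*(3*u^2 - 2*u*v + 9)) dv

Using F^*(f dg) = (f ∘ F) d(g ∘ F), substitute each coordinate x_i by F_i(u, v) in f_i, and replace dx_i by d F_i = (∂F_i/∂u) du + (∂F_i/∂v) dv.
  For the x component: f_1(F) = -3*u^2 + 2*u*v - 9; d F_1 = (2*u) du + (0) dv
  For the y component: f_2(F) = 3*u^2 - 2*u*v + 9; d F_2 = (v) du + (u) dv
  For the z component: f_3(F) = 2*u^2 + u*v + 6; d F_3 = (2*u) du + (0) dv
Combining and collecting du, dv coefficients:
  coeff of du: -2*u^3 + 9*u^2*v - 2*u*v^2 - 6*u + 9*v
  coeff of dv: u*(3*u^2 - 2*u*v + 9)
F^* omega = (-2*u^3 + 9*u^2*v - 2*u*v^2 - 6*u + 9*v) du + (u*(3*u^2 - 2*u*v + 9)) dv.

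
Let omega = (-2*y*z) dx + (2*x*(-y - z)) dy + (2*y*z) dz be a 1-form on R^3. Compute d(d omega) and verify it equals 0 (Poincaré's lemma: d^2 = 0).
d(d omega) = 0

Step 1: d omega = sum_{i<j} (∂f_j/∂x_i - ∂f_i/∂x_j) dx_i ∧ dx_j:
  coeff of dx ∧ dy: -2*y
  coeff of dx ∧ dz: 2*y
  coeff of dy ∧ dz: 2*x + 2*z
Step 2: Apply d again to each 2-form coefficient. The only possible 3-form in R^3 is dx ∧ dy ∧ dz, with coefficient
  ∂(coeff of dy∧dz)/∂x - ∂(coeff of dx∧dz)/∂y + ∂(coeff of dx∧dy)/∂z
  = ∂/∂x (2*x + 2*z) - ∂/∂y (2*y) + ∂/∂z (-2*y).
Each of these terms simplifies to sums of mixed partials that cancel in pairs. The result is 0 (by equality of mixed partials for smooth functions — Schwarz / Clairaut).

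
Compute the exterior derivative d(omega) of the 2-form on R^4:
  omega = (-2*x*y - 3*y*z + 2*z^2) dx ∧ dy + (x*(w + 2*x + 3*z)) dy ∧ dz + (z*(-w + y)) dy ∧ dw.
d(omega) = (w + 4*x - 3*y + 7*z) dx ∧ dy ∧ dz + (w + x - y) dy ∧ dz ∧ dw

For a 2-form omega = sum_{i<j} g_{ij} dx_i ∧ dx_j, the exterior derivative is
  d(omega) = sum_{i<j} d(g_{ij}) ∧ dx_i ∧ dx_j = sum_{i<j, k} (∂g_{ij}/∂x_k) dx_k ∧ dx_i ∧ dx_j.
Expand each term, using dx_k ∧ dx_i ∧ dx_j = sgn(permutation) dx_{(a)} ∧ dx_{(b)} ∧ dx_{(c)} with (a < b < c) sorted:
  d(-2*x*y - 3*y*z + 2*z^2) includes (∂/∂z)(-2*x*y - 3*y*z + 2*z^2) dz = (-3*y + 4*z) dz, which multiplied by dx ∧ dy gives (-3*y + 4*z) dx ∧ dy ∧ dz
  d(x*(w + 2*x + 3*z)) includes (∂/∂x)(x*(w + 2*x + 3*z)) dx = (w + 4*x + 3*z) dx, which multiplied by dy ∧ dz gives (w + 4*x + 3*z) dx ∧ dy ∧ dz
  d(x*(w + 2*x + 3*z)) includes (∂/∂w)(x*(w + 2*x + 3*z)) dw = (x) dw, which multiplied by dy ∧ dz gives (x) dy ∧ dz ∧ dw
  d(z*(-w + y)) includes (∂/∂z)(z*(-w + y)) dz = (-w + y) dz, which multiplied by dy ∧ dw gives (w - y) dy ∧ dz ∧ dw
Collecting like 3-forms: d(omega) = (w + 4*x - 3*y + 7*z) dx ∧ dy ∧ dz + (w + x - y) dy ∧ dz ∧ dw.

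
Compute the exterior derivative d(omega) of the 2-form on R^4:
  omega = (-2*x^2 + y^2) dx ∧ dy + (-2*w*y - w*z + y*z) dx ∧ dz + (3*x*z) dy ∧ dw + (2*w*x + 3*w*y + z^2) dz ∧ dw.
d(omega) = (2*w - z) dx ∧ dy ∧ dz + (2*w - 2*y - z) dx ∧ dz ∧ dw + (3*z) dx ∧ dy ∧ dw + (3*w - 3*x) dy ∧ dz ∧ dw

For a 2-form omega = sum_{i<j} g_{ij} dx_i ∧ dx_j, the exterior derivative is
  d(omega) = sum_{i<j} d(g_{ij}) ∧ dx_i ∧ dx_j = sum_{i<j, k} (∂g_{ij}/∂x_k) dx_k ∧ dx_i ∧ dx_j.
Expand each term, using dx_k ∧ dx_i ∧ dx_j = sgn(permutation) dx_{(a)} ∧ dx_{(b)} ∧ dx_{(c)} with (a < b < c) sorted:
  d(-2*w*y - w*z + y*z) includes (∂/∂y)(-2*w*y - w*z + y*z) dy = (-2*w + z) dy, which multiplied by dx ∧ dz gives (2*w - z) dx ∧ dy ∧ dz
  d(-2*w*y - w*z + y*z) includes (∂/∂w)(-2*w*y - w*z + y*z) dw = (-2*y - z) dw, which multiplied by dx ∧ dz gives (-2*y - z) dx ∧ dz ∧ dw
  d(3*x*z) includes (∂/∂x)(3*x*z) dx = (3*z) dx, which multiplied by dy ∧ dw gives (3*z) dx ∧ dy ∧ dw
  d(3*x*z) includes (∂/∂z)(3*x*z) dz = (3*x) dz, which multiplied by dy ∧ dw gives (-3*x) dy ∧ dz ∧ dw
  d(2*w*x + 3*w*y + z^2) includes (∂/∂x)(2*w*x + 3*w*y + z^2) dx = (2*w) dx, which multiplied by dz ∧ dw gives (2*w) dx ∧ dz ∧ dw
  d(2*w*x + 3*w*y + z^2) includes (∂/∂y)(2*w*x + 3*w*y + z^2) dy = (3*w) dy, which multiplied by dz ∧ dw gives (3*w) dy ∧ dz ∧ dw
Collecting like 3-forms: d(omega) = (2*w - z) dx ∧ dy ∧ dz + (2*w - 2*y - z) dx ∧ dz ∧ dw + (3*z) dx ∧ dy ∧ dw + (3*w - 3*x) dy ∧ dz ∧ dw.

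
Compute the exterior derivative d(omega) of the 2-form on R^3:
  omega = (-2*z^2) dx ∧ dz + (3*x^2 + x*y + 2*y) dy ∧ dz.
d(omega) = (6*x + y) dx ∧ dy ∧ dz

For a 2-form omega = sum_{i<j} g_{ij} dx_i ∧ dx_j, the exterior derivative is
  d(omega) = sum_{i<j} d(g_{ij}) ∧ dx_i ∧ dx_j = sum_{i<j, k} (∂g_{ij}/∂x_k) dx_k ∧ dx_i ∧ dx_j.
Expand each term, using dx_k ∧ dx_i ∧ dx_j = sgn(permutation) dx_{(a)} ∧ dx_{(b)} ∧ dx_{(c)} with (a < b < c) sorted:
  d(3*x^2 + x*y + 2*y) includes (∂/∂x)(3*x^2 + x*y + 2*y) dx = (6*x + y) dx, which multiplied by dy ∧ dz gives (6*x + y) dx ∧ dy ∧ dz
Collecting like 3-forms: d(omega) = (6*x + y) dx ∧ dy ∧ dz.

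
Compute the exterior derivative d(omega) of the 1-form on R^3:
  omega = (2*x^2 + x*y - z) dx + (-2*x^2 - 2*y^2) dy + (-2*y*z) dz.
d(omega) = (-5*x) dx ∧ dy + (1) dx ∧ dz + (-2*z) dy ∧ dz

For a 1-form omega = sum_i f_i dx_i, the exterior derivative is
  d(omega) = sum_{i < j} (∂f_j/∂x_i - ∂f_i/∂x_j) dx_i ∧ dx_j.
  coefficient of dx ∧ dy: ∂f_2/∂x - ∂f_1/∂y = ∂(-2*x^2 - 2*y^2)/∂x - ∂(2*x^2 + x*y - z)/∂y = -5*x
  coefficient of dx ∧ dz: ∂f_3/∂x - ∂f_1/∂z = ∂(-2*y*z)/∂x - ∂(2*x^2 + x*y - z)/∂z = 1
  coefficient of dy ∧ dz: ∂f_3/∂y - ∂f_2/∂z = ∂(-2*y*z)/∂y - ∂(-2*x^2 - 2*y^2)/∂z = -2*z
Assembling: d(omega) = (-5*x) dx ∧ dy + (1) dx ∧ dz + (-2*z) dy ∧ dz.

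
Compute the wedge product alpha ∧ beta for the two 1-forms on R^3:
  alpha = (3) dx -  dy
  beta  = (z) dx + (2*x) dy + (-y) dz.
alpha ∧ beta = (6*x + z) dx ∧ dy + (-3*y) dx ∧ dz + (y) dy ∧ dz

Distribute the wedge, using dx_i ∧ dx_j = -dx_j ∧ dx_i and dx_i ∧ dx_i = 0. For each pair (i, j) with i < j, the coefficient of dx_i ∧ dx_j in alpha ∧ beta is (alpha_i * beta_j - alpha_j * beta_i). Collecting: alpha ∧ beta = (6*x + z) dx ∧ dy + (-3*y) dx ∧ dz + (y) dy ∧ dz.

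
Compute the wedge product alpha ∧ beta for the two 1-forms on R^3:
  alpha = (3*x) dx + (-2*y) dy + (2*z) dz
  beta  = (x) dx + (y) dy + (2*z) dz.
alpha ∧ beta = (5*x*y) dx ∧ dy + (4*x*z) dx ∧ dz + (-6*y*z) dy ∧ dz

Distribute the wedge, using dx_i ∧ dx_j = -dx_j ∧ dx_i and dx_i ∧ dx_i = 0. For each pair (i, j) with i < j, the coefficient of dx_i ∧ dx_j in alpha ∧ beta is (alpha_i * beta_j - alpha_j * beta_i). Collecting: alpha ∧ beta = (5*x*y) dx ∧ dy + (4*x*z) dx ∧ dz + (-6*y*z) dy ∧ dz.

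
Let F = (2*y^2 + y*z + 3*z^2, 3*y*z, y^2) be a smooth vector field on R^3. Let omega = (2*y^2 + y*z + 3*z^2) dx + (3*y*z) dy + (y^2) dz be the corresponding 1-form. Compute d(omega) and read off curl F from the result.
d(omega) = (-y) dy ∧ dz + (y + 6*z) dz ∧ dx + (-4*y - z) dx ∧ dy; curl F = (-y, y + 6*z, -4*y - z)

d omega = sum_{i<j} (∂f_j/∂x_i - ∂f_i/∂x_j) dx_i ∧ dx_j. Under the identification (dy ∧ dz, dz ∧ dx, dx ∧ dy) ↔ (e_x, e_y, e_z), the coefficients are exactly the components of curl F. Compute:
  ∂R/∂y - ∂Q/∂z = (2*y) - (3*y) = -y
  ∂P/∂z - ∂R/∂x = (y + 6*z) - (0) = y + 6*z
  ∂Q/∂x - ∂P/∂y = (0) - (4*y + z) = -4*y - z.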